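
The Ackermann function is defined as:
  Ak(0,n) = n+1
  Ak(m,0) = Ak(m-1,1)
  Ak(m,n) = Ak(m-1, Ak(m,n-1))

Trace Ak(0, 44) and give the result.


Ak(0, 44) = 45
Result: Ak(0, 44) = 45

45


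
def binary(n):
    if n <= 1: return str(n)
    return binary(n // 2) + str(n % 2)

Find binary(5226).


binary(5226) = binary(2613) + '0'
binary(2613) = binary(1306) + '1'
binary(1306) = binary(653) + '0'
binary(653) = binary(326) + '1'
binary(326) = binary(163) + '0'
binary(163) = binary(81) + '1'
binary(81) = binary(40) + '1'
binary(40) = binary(20) + '0'
binary(20) = binary(10) + '0'
binary(10) = binary(5) + '0'
binary(5) = binary(2) + '1'
binary(2) = binary(1) + '0'
binary(1) = '1'  (base case)
Concatenating: '1' + '0' + '1' + '0' + '0' + '0' + '1' + '1' + '0' + '1' + '0' + '1' + '0' = '1010001101010'

1010001101010


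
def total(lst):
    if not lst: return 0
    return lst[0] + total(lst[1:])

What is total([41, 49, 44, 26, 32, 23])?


total([41, 49, 44, 26, 32, 23]) = 41 + total([49, 44, 26, 32, 23])
total([49, 44, 26, 32, 23]) = 49 + total([44, 26, 32, 23])
total([44, 26, 32, 23]) = 44 + total([26, 32, 23])
total([26, 32, 23]) = 26 + total([32, 23])
total([32, 23]) = 32 + total([23])
total([23]) = 23 + total([])
total([]) = 0  (base case)
Total: 41 + 49 + 44 + 26 + 32 + 23 + 0 = 215

215


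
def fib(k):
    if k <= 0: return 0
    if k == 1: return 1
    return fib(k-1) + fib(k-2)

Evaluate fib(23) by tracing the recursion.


Computing fib(23) bottom-up:
fib(0) = 0
fib(1) = 1
fib(2) = fib(1) + fib(0) = 1 + 0 = 1
fib(3) = fib(2) + fib(1) = 1 + 1 = 2
fib(4) = fib(3) + fib(2) = 2 + 1 = 3
fib(5) = fib(4) + fib(3) = 3 + 2 = 5
fib(6) = fib(5) + fib(4) = 5 + 3 = 8
fib(7) = fib(6) + fib(5) = 8 + 5 = 13
fib(8) = fib(7) + fib(6) = 13 + 8 = 21
fib(9) = fib(8) + fib(7) = 21 + 13 = 34
fib(10) = fib(9) + fib(8) = 34 + 21 = 55
fib(11) = fib(10) + fib(9) = 55 + 34 = 89
fib(12) = fib(11) + fib(10) = 89 + 55 = 144
fib(13) = fib(12) + fib(11) = 144 + 89 = 233
fib(14) = fib(13) + fib(12) = 233 + 144 = 377
fib(15) = fib(14) + fib(13) = 377 + 233 = 610
fib(16) = fib(15) + fib(14) = 610 + 377 = 987
fib(17) = fib(16) + fib(15) = 987 + 610 = 1597
fib(18) = fib(17) + fib(16) = 1597 + 987 = 2584
fib(19) = fib(18) + fib(17) = 2584 + 1597 = 4181
fib(20) = fib(19) + fib(18) = 4181 + 2584 = 6765
fib(21) = fib(20) + fib(19) = 6765 + 4181 = 10946
fib(22) = fib(21) + fib(20) = 10946 + 6765 = 17711
fib(23) = fib(22) + fib(21) = 17711 + 10946 = 28657

28657


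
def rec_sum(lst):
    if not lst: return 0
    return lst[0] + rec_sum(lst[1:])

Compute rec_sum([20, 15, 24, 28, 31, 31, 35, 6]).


rec_sum([20, 15, 24, 28, 31, 31, 35, 6]) = 20 + rec_sum([15, 24, 28, 31, 31, 35, 6])
rec_sum([15, 24, 28, 31, 31, 35, 6]) = 15 + rec_sum([24, 28, 31, 31, 35, 6])
rec_sum([24, 28, 31, 31, 35, 6]) = 24 + rec_sum([28, 31, 31, 35, 6])
rec_sum([28, 31, 31, 35, 6]) = 28 + rec_sum([31, 31, 35, 6])
rec_sum([31, 31, 35, 6]) = 31 + rec_sum([31, 35, 6])
rec_sum([31, 35, 6]) = 31 + rec_sum([35, 6])
rec_sum([35, 6]) = 35 + rec_sum([6])
rec_sum([6]) = 6 + rec_sum([])
rec_sum([]) = 0  (base case)
Total: 20 + 15 + 24 + 28 + 31 + 31 + 35 + 6 + 0 = 190

190


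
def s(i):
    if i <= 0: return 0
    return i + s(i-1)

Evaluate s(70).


s(70)
= 70 + 69 + 68 + 67 + 66 + 65 + 64 + 63 + 62 + 61 + 60 + 59 + 58 + 57 + 56 + 55 + 54 + 53 + 52 + 51 + 50 + 49 + 48 + 47 + 46 + 45 + 44 + 43 + 42 + 41 + 40 + 39 + 38 + 37 + 36 + 35 + 34 + 33 + 32 + 31 + 30 + 29 + 28 + 27 + 26 + 25 + 24 + 23 + 22 + 21 + 20 + 19 + 18 + 17 + 16 + 15 + 14 + 13 + 12 + 11 + 10 + 9 + 8 + 7 + 6 + 5 + 4 + 3 + 2 + 1 + s(0)
= 70 + 69 + 68 + 67 + 66 + 65 + 64 + 63 + 62 + 61 + 60 + 59 + 58 + 57 + 56 + 55 + 54 + 53 + 52 + 51 + 50 + 49 + 48 + 47 + 46 + 45 + 44 + 43 + 42 + 41 + 40 + 39 + 38 + 37 + 36 + 35 + 34 + 33 + 32 + 31 + 30 + 29 + 28 + 27 + 26 + 25 + 24 + 23 + 22 + 21 + 20 + 19 + 18 + 17 + 16 + 15 + 14 + 13 + 12 + 11 + 10 + 9 + 8 + 7 + 6 + 5 + 4 + 3 + 2 + 1 + 0
= 2485

2485


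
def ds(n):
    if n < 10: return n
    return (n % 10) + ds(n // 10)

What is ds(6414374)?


ds(6414374) = 4 + ds(641437)
ds(641437) = 7 + ds(64143)
ds(64143) = 3 + ds(6414)
ds(6414) = 4 + ds(641)
ds(641) = 1 + ds(64)
ds(64) = 4 + ds(6)
ds(6) = 6  (base case)
Total: 4 + 7 + 3 + 4 + 1 + 4 + 6 = 29

29


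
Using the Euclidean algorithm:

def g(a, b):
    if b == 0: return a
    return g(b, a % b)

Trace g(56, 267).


g(56, 267) = g(267, 56)
g(267, 56) = g(56, 43)
g(56, 43) = g(43, 13)
g(43, 13) = g(13, 4)
g(13, 4) = g(4, 1)
g(4, 1) = g(1, 0)
g(1, 0) = 1  (base case)

1


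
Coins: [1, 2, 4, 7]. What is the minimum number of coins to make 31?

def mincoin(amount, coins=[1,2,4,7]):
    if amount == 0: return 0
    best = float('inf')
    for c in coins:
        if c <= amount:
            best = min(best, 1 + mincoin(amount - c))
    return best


Building up with DP:
mincoin(0) = 0
mincoin(1) = min(1+mincoin(0)=1+0=1) = 1
mincoin(2) = min(1+mincoin(1)=1+1=2, 1+mincoin(0)=1+0=1) = 1
mincoin(3) = min(1+mincoin(2)=1+1=2, 1+mincoin(1)=1+1=2) = 2
mincoin(4) = min(1+mincoin(3)=1+2=3, 1+mincoin(2)=1+1=2, 1+mincoin(0)=1+0=1) = 1
mincoin(5) = min(1+mincoin(4)=1+1=2, 1+mincoin(3)=1+2=3, 1+mincoin(1)=1+1=2) = 2
mincoin(6) = min(1+mincoin(5)=1+2=3, 1+mincoin(4)=1+1=2, 1+mincoin(2)=1+1=2) = 2
mincoin(7) = min(1+mincoin(6)=1+2=3, 1+mincoin(5)=1+2=3, 1+mincoin(3)=1+2=3, 1+mincoin(0)=1+0=1) = 1
mincoin(8) = min(1+mincoin(7)=1+1=2, 1+mincoin(6)=1+2=3, 1+mincoin(4)=1+1=2, 1+mincoin(1)=1+1=2) = 2
mincoin(9) = min(1+mincoin(8)=1+2=3, 1+mincoin(7)=1+1=2, 1+mincoin(5)=1+2=3, 1+mincoin(2)=1+1=2) = 2
mincoin(10) = min(1+mincoin(9)=1+2=3, 1+mincoin(8)=1+2=3, 1+mincoin(6)=1+2=3, 1+mincoin(3)=1+2=3) = 3
mincoin(11) = min(1+mincoin(10)=1+3=4, 1+mincoin(9)=1+2=3, 1+mincoin(7)=1+1=2, 1+mincoin(4)=1+1=2) = 2
mincoin(12) = min(1+mincoin(11)=1+2=3, 1+mincoin(10)=1+3=4, 1+mincoin(8)=1+2=3, 1+mincoin(5)=1+2=3) = 3
mincoin(13) = min(1+mincoin(12)=1+3=4, 1+mincoin(11)=1+2=3, 1+mincoin(9)=1+2=3, 1+mincoin(6)=1+2=3) = 3
mincoin(14) = min(1+mincoin(13)=1+3=4, 1+mincoin(12)=1+3=4, 1+mincoin(10)=1+3=4, 1+mincoin(7)=1+1=2) = 2
mincoin(15) = min(1+mincoin(14)=1+2=3, 1+mincoin(13)=1+3=4, 1+mincoin(11)=1+2=3, 1+mincoin(8)=1+2=3) = 3
mincoin(16) = min(1+mincoin(15)=1+3=4, 1+mincoin(14)=1+2=3, 1+mincoin(12)=1+3=4, 1+mincoin(9)=1+2=3) = 3
mincoin(17) = min(1+mincoin(16)=1+3=4, 1+mincoin(15)=1+3=4, 1+mincoin(13)=1+3=4, 1+mincoin(10)=1+3=4) = 4
mincoin(18) = min(1+mincoin(17)=1+4=5, 1+mincoin(16)=1+3=4, 1+mincoin(14)=1+2=3, 1+mincoin(11)=1+2=3) = 3
mincoin(19) = min(1+mincoin(18)=1+3=4, 1+mincoin(17)=1+4=5, 1+mincoin(15)=1+3=4, 1+mincoin(12)=1+3=4) = 4
mincoin(20) = min(1+mincoin(19)=1+4=5, 1+mincoin(18)=1+3=4, 1+mincoin(16)=1+3=4, 1+mincoin(13)=1+3=4) = 4
mincoin(21) = min(1+mincoin(20)=1+4=5, 1+mincoin(19)=1+4=5, 1+mincoin(17)=1+4=5, 1+mincoin(14)=1+2=3) = 3
mincoin(22) = min(1+mincoin(21)=1+3=4, 1+mincoin(20)=1+4=5, 1+mincoin(18)=1+3=4, 1+mincoin(15)=1+3=4) = 4
mincoin(23) = min(1+mincoin(22)=1+4=5, 1+mincoin(21)=1+3=4, 1+mincoin(19)=1+4=5, 1+mincoin(16)=1+3=4) = 4
mincoin(24) = min(1+mincoin(23)=1+4=5, 1+mincoin(22)=1+4=5, 1+mincoin(20)=1+4=5, 1+mincoin(17)=1+4=5) = 5
mincoin(25) = min(1+mincoin(24)=1+5=6, 1+mincoin(23)=1+4=5, 1+mincoin(21)=1+3=4, 1+mincoin(18)=1+3=4) = 4
mincoin(26) = min(1+mincoin(25)=1+4=5, 1+mincoin(24)=1+5=6, 1+mincoin(22)=1+4=5, 1+mincoin(19)=1+4=5) = 5
mincoin(27) = min(1+mincoin(26)=1+5=6, 1+mincoin(25)=1+4=5, 1+mincoin(23)=1+4=5, 1+mincoin(20)=1+4=5) = 5
mincoin(28) = min(1+mincoin(27)=1+5=6, 1+mincoin(26)=1+5=6, 1+mincoin(24)=1+5=6, 1+mincoin(21)=1+3=4) = 4
mincoin(29) = min(1+mincoin(28)=1+4=5, 1+mincoin(27)=1+5=6, 1+mincoin(25)=1+4=5, 1+mincoin(22)=1+4=5) = 5
mincoin(30) = min(1+mincoin(29)=1+5=6, 1+mincoin(28)=1+4=5, 1+mincoin(26)=1+5=6, 1+mincoin(23)=1+4=5) = 5
mincoin(31) = min(1+mincoin(30)=1+5=6, 1+mincoin(29)=1+5=6, 1+mincoin(27)=1+5=6, 1+mincoin(24)=1+5=6) = 6

6


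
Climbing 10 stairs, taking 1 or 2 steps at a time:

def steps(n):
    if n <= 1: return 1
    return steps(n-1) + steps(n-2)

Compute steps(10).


Building up from base cases:
steps(0) = 1
steps(1) = 1
steps(2) = steps(1) + steps(0) = 1 + 1 = 2
steps(3) = steps(2) + steps(1) = 2 + 1 = 3
steps(4) = steps(3) + steps(2) = 3 + 2 = 5
steps(5) = steps(4) + steps(3) = 5 + 3 = 8
steps(6) = steps(5) + steps(4) = 8 + 5 = 13
steps(7) = steps(6) + steps(5) = 13 + 8 = 21
steps(8) = steps(7) + steps(6) = 21 + 13 = 34
steps(9) = steps(8) + steps(7) = 34 + 21 = 55
steps(10) = steps(9) + steps(8) = 55 + 34 = 89

89


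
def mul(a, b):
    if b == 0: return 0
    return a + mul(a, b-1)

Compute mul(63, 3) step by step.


mul(63, 3) = 63 + mul(63, 2)
mul(63, 2) = 63 + mul(63, 1)
mul(63, 1) = 63 + mul(63, 0)
mul(63, 0) = 0  (base case)
Total: 63 + 63 + 63 + 0 = 189

189


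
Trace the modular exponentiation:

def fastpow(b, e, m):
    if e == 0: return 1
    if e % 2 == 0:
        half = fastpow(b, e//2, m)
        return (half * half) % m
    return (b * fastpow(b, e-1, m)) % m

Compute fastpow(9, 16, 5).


fastpow(9, 16, 5): e is even, compute fastpow(9, 8, 5)
  fastpow(9, 8, 5): e is even, compute fastpow(9, 4, 5)
    fastpow(9, 4, 5): e is even, compute fastpow(9, 2, 5)
      fastpow(9, 2, 5): e is even, compute fastpow(9, 1, 5)
        fastpow(9, 1, 5): e is odd, compute fastpow(9, 0, 5)
          fastpow(9, 0, 5) = 1
        (9 * 1) % 5 = 4
      half=4, (4*4) % 5 = 1
    half=1, (1*1) % 5 = 1
  half=1, (1*1) % 5 = 1
half=1, (1*1) % 5 = 1

1


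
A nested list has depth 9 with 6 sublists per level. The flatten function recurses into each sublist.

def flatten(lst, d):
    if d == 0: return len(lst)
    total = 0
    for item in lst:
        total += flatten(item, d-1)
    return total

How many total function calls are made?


At depth 0 (root): 1 call
At depth 1: each of 1 parents calls flatten on 6 children = 6 calls
At depth 2: each of 6 parents calls flatten on 6 children = 36 calls
At depth 3: each of 36 parents calls flatten on 6 children = 216 calls
At depth 4: each of 216 parents calls flatten on 6 children = 1296 calls
At depth 5: each of 1296 parents calls flatten on 6 children = 7776 calls
At depth 6: each of 7776 parents calls flatten on 6 children = 46656 calls
At depth 7: each of 46656 parents calls flatten on 6 children = 279936 calls
At depth 8: each of 279936 parents calls flatten on 6 children = 1679616 calls
At depth 9: each of 1679616 parents calls flatten on 6 children = 10077696 calls
Total: 1 + 6 + 36 + 216 + 1296 + 7776 + 46656 + 279936 + 1679616 + 10077696 = 12093235

12093235


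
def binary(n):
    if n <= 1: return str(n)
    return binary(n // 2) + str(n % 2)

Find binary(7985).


binary(7985) = binary(3992) + '1'
binary(3992) = binary(1996) + '0'
binary(1996) = binary(998) + '0'
binary(998) = binary(499) + '0'
binary(499) = binary(249) + '1'
binary(249) = binary(124) + '1'
binary(124) = binary(62) + '0'
binary(62) = binary(31) + '0'
binary(31) = binary(15) + '1'
binary(15) = binary(7) + '1'
binary(7) = binary(3) + '1'
binary(3) = binary(1) + '1'
binary(1) = '1'  (base case)
Concatenating: '1' + '1' + '1' + '1' + '1' + '0' + '0' + '1' + '1' + '0' + '0' + '0' + '1' = '1111100110001'

1111100110001


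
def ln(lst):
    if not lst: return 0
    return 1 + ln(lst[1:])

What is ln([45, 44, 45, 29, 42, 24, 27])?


ln([45, 44, 45, 29, 42, 24, 27]) = 1 + ln([44, 45, 29, 42, 24, 27])
ln([44, 45, 29, 42, 24, 27]) = 1 + ln([45, 29, 42, 24, 27])
ln([45, 29, 42, 24, 27]) = 1 + ln([29, 42, 24, 27])
ln([29, 42, 24, 27]) = 1 + ln([42, 24, 27])
ln([42, 24, 27]) = 1 + ln([24, 27])
ln([24, 27]) = 1 + ln([27])
ln([27]) = 1 + ln([])
ln([]) = 0  (base case)
Unwinding: 1 + 1 + 1 + 1 + 1 + 1 + 1 + 0 = 7

7


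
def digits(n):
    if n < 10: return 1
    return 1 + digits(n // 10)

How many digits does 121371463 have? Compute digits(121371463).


digits(121371463) = 1 + digits(12137146)
digits(12137146) = 1 + digits(1213714)
digits(1213714) = 1 + digits(121371)
digits(121371) = 1 + digits(12137)
digits(12137) = 1 + digits(1213)
digits(1213) = 1 + digits(121)
digits(121) = 1 + digits(12)
digits(12) = 1 + digits(1)
digits(1) = 1  (base case: 1 < 10)
Unwinding: 1 + 1 + 1 + 1 + 1 + 1 + 1 + 1 + 1 = 9

9


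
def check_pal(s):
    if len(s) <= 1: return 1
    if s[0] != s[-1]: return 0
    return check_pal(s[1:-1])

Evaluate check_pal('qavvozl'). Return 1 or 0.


check_pal('qavvozl'): s[0]='q' != s[-1]='l' -> return 0
Result: 0 (not a palindrome)

0


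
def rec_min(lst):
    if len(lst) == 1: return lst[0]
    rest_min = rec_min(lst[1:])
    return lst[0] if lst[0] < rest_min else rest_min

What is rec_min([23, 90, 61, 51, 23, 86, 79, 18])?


rec_min([23, 90, 61, 51, 23, 86, 79, 18]): compare 23 with rec_min([90, 61, 51, 23, 86, 79, 18])
rec_min([90, 61, 51, 23, 86, 79, 18]): compare 90 with rec_min([61, 51, 23, 86, 79, 18])
rec_min([61, 51, 23, 86, 79, 18]): compare 61 with rec_min([51, 23, 86, 79, 18])
rec_min([51, 23, 86, 79, 18]): compare 51 with rec_min([23, 86, 79, 18])
rec_min([23, 86, 79, 18]): compare 23 with rec_min([86, 79, 18])
rec_min([86, 79, 18]): compare 86 with rec_min([79, 18])
rec_min([79, 18]): compare 79 with rec_min([18])
rec_min([18]) = 18  (base case)
Compare 79 with 18 -> 18
Compare 86 with 18 -> 18
Compare 23 with 18 -> 18
Compare 51 with 18 -> 18
Compare 61 with 18 -> 18
Compare 90 with 18 -> 18
Compare 23 with 18 -> 18

18


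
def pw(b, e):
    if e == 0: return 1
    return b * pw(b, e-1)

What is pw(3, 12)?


pw(3, 12)
= 3 * pw(3, 11)
= 3 * 3 * pw(3, 10)
= 3 * 3 * 3 * pw(3, 9)
= 3 * 3 * 3 * 3 * pw(3, 8)
= 3 * 3 * 3 * 3 * 3 * pw(3, 7)
= 3 * 3 * 3 * 3 * 3 * 3 * pw(3, 6)
= 3 * 3 * 3 * 3 * 3 * 3 * 3 * pw(3, 5)
= 3 * 3 * 3 * 3 * 3 * 3 * 3 * 3 * pw(3, 4)
= 3 * 3 * 3 * 3 * 3 * 3 * 3 * 3 * 3 * pw(3, 3)
= 3 * 3 * 3 * 3 * 3 * 3 * 3 * 3 * 3 * 3 * pw(3, 2)
= 3 * 3 * 3 * 3 * 3 * 3 * 3 * 3 * 3 * 3 * 3 * pw(3, 1)
= 3 * 3 * 3 * 3 * 3 * 3 * 3 * 3 * 3 * 3 * 3 * 3 * pw(3, 0)
= 3 * 3 * 3 * 3 * 3 * 3 * 3 * 3 * 3 * 3 * 3 * 3 * 1
= 531441

531441


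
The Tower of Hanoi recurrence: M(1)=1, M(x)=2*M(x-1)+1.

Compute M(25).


M(25) = 2 * M(24) + 1
M(24) = 2 * M(23) + 1
M(23) = 2 * M(22) + 1
M(22) = 2 * M(21) + 1
M(21) = 2 * M(20) + 1
M(20) = 2 * M(19) + 1
M(19) = 2 * M(18) + 1
M(18) = 2 * M(17) + 1
M(17) = 2 * M(16) + 1
M(16) = 2 * M(15) + 1
M(15) = 2 * M(14) + 1
M(14) = 2 * M(13) + 1
M(13) = 2 * M(12) + 1
M(12) = 2 * M(11) + 1
M(11) = 2 * M(10) + 1
M(10) = 2 * M(9) + 1
M(9) = 2 * M(8) + 1
M(8) = 2 * M(7) + 1
M(7) = 2 * M(6) + 1
M(6) = 2 * M(5) + 1
M(5) = 2 * M(4) + 1
M(4) = 2 * M(3) + 1
M(3) = 2 * M(2) + 1
M(2) = 2 * M(1) + 1
M(1) = 1  (base case)
M(2) = 2 * 1 + 1 = 3
M(3) = 2 * 3 + 1 = 7
M(4) = 2 * 7 + 1 = 15
M(5) = 2 * 15 + 1 = 31
M(6) = 2 * 31 + 1 = 63
M(7) = 2 * 63 + 1 = 127
M(8) = 2 * 127 + 1 = 255
M(9) = 2 * 255 + 1 = 511
M(10) = 2 * 511 + 1 = 1023
M(11) = 2 * 1023 + 1 = 2047
M(12) = 2 * 2047 + 1 = 4095
M(13) = 2 * 4095 + 1 = 8191
M(14) = 2 * 8191 + 1 = 16383
M(15) = 2 * 16383 + 1 = 32767
M(16) = 2 * 32767 + 1 = 65535
M(17) = 2 * 65535 + 1 = 131071
M(18) = 2 * 131071 + 1 = 262143
M(19) = 2 * 262143 + 1 = 524287
M(20) = 2 * 524287 + 1 = 1048575
M(21) = 2 * 1048575 + 1 = 2097151
M(22) = 2 * 2097151 + 1 = 4194303
M(23) = 2 * 4194303 + 1 = 8388607
M(24) = 2 * 8388607 + 1 = 16777215
M(25) = 2 * 16777215 + 1 = 33554431

33554431


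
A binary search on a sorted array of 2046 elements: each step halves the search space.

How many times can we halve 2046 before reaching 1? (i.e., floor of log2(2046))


2046 / 2 = 1023
1023 / 2 = 511
511 / 2 = 255
255 / 2 = 127
127 / 2 = 63
63 / 2 = 31
31 / 2 = 15
15 / 2 = 7
7 / 2 = 3
3 / 2 = 1
Reached 1 after 10 halvings

10


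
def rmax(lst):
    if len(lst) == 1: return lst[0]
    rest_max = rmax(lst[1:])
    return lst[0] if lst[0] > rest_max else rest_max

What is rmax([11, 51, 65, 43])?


rmax([11, 51, 65, 43]): compare 11 with rmax([51, 65, 43])
rmax([51, 65, 43]): compare 51 with rmax([65, 43])
rmax([65, 43]): compare 65 with rmax([43])
rmax([43]) = 43  (base case)
Compare 65 with 43 -> 65
Compare 51 with 65 -> 65
Compare 11 with 65 -> 65

65


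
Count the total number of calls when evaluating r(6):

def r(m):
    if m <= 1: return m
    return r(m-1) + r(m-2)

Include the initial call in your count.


Let C(n) = total calls for r(n)
C(0) = 1, C(1) = 1
C(2) = 1 + C(1) + C(0) = 1 + 1 + 1 = 3
C(3) = 1 + C(2) + C(1) = 1 + 3 + 1 = 5
C(4) = 1 + C(3) + C(2) = 1 + 5 + 3 = 9
C(5) = 1 + C(4) + C(3) = 1 + 9 + 5 = 15
C(6) = 1 + C(5) + C(4) = 1 + 15 + 9 = 25

25


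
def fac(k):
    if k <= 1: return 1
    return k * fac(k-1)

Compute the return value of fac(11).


fac(11)
= 11 * fac(10)
= 11 * 10 * fac(9)
= 11 * 10 * 9 * fac(8)
= 11 * 10 * 9 * 8 * fac(7)
= 11 * 10 * 9 * 8 * 7 * fac(6)
= 11 * 10 * 9 * 8 * 7 * 6 * fac(5)
= 11 * 10 * 9 * 8 * 7 * 6 * 5 * fac(4)
= 11 * 10 * 9 * 8 * 7 * 6 * 5 * 4 * fac(3)
= 11 * 10 * 9 * 8 * 7 * 6 * 5 * 4 * 3 * fac(2)
= 11 * 10 * 9 * 8 * 7 * 6 * 5 * 4 * 3 * 2 * fac(1)
= 11 * 10 * 9 * 8 * 7 * 6 * 5 * 4 * 3 * 2 * 1
= 39916800

39916800


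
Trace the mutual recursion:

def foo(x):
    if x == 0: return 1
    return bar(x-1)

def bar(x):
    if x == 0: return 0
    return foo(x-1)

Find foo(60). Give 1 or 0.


foo(60) = bar(59)
bar(59) = foo(58)
foo(58) = bar(57)
bar(57) = foo(56)
foo(56) = bar(55)
bar(55) = foo(54)
foo(54) = bar(53)
bar(53) = foo(52)
foo(52) = bar(51)
bar(51) = foo(50)
foo(50) = bar(49)
bar(49) = foo(48)
foo(48) = bar(47)
bar(47) = foo(46)
foo(46) = bar(45)
bar(45) = foo(44)
foo(44) = bar(43)
bar(43) = foo(42)
foo(42) = bar(41)
bar(41) = foo(40)
foo(40) = bar(39)
bar(39) = foo(38)
foo(38) = bar(37)
bar(37) = foo(36)
foo(36) = bar(35)
bar(35) = foo(34)
foo(34) = bar(33)
bar(33) = foo(32)
foo(32) = bar(31)
bar(31) = foo(30)
foo(30) = bar(29)
bar(29) = foo(28)
foo(28) = bar(27)
bar(27) = foo(26)
foo(26) = bar(25)
bar(25) = foo(24)
foo(24) = bar(23)
bar(23) = foo(22)
foo(22) = bar(21)
bar(21) = foo(20)
foo(20) = bar(19)
bar(19) = foo(18)
foo(18) = bar(17)
bar(17) = foo(16)
foo(16) = bar(15)
bar(15) = foo(14)
foo(14) = bar(13)
bar(13) = foo(12)
foo(12) = bar(11)
bar(11) = foo(10)
foo(10) = bar(9)
bar(9) = foo(8)
foo(8) = bar(7)
bar(7) = foo(6)
foo(6) = bar(5)
bar(5) = foo(4)
foo(4) = bar(3)
bar(3) = foo(2)
foo(2) = bar(1)
bar(1) = foo(0)
foo(0) = 1  (base case)
Result: 1

1


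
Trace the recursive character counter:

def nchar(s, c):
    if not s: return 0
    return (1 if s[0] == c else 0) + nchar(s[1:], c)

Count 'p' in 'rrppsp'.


s[0]='r' != 'p' -> 0
s[0]='r' != 'p' -> 0
s[0]='p' == 'p' -> 1
s[0]='p' == 'p' -> 1
s[0]='s' != 'p' -> 0
s[0]='p' == 'p' -> 1
Sum: 0 + 0 + 1 + 1 + 0 + 1 = 3

3


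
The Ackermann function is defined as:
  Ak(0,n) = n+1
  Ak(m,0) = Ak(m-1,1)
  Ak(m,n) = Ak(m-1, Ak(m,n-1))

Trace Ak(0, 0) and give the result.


Ak(0, 0) = 1
Result: Ak(0, 0) = 1

1


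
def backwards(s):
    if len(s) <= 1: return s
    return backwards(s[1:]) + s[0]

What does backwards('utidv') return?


backwards('utidv') = backwards('tidv') + 'u'
backwards('tidv') = backwards('idv') + 't'
backwards('idv') = backwards('dv') + 'i'
backwards('dv') = backwards('v') + 'd'
backwards('v') = 'v'  (base case)
Concatenating: 'v' + 'd' + 'i' + 't' + 'u' = 'vditu'

vditu


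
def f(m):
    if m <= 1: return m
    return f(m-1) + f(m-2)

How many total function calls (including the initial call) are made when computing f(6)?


Let C(n) = total calls for f(n)
C(0) = 1, C(1) = 1
C(2) = 1 + C(1) + C(0) = 1 + 1 + 1 = 3
C(3) = 1 + C(2) + C(1) = 1 + 3 + 1 = 5
C(4) = 1 + C(3) + C(2) = 1 + 5 + 3 = 9
C(5) = 1 + C(4) + C(3) = 1 + 9 + 5 = 15
C(6) = 1 + C(5) + C(4) = 1 + 15 + 9 = 25

25


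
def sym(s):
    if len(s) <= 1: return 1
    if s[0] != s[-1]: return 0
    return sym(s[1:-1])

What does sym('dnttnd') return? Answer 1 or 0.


sym('dnttnd'): s[0]='d' == s[-1]='d' -> check sym('nttn')
sym('nttn'): s[0]='n' == s[-1]='n' -> check sym('tt')
sym('tt'): s[0]='t' == s[-1]='t' -> check sym('')
sym(''): len <= 1 -> return 1  (base case)
Result: 1 (palindrome)

1


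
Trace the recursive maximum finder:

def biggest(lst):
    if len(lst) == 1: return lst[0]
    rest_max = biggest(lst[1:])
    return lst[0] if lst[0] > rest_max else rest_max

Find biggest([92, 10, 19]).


biggest([92, 10, 19]): compare 92 with biggest([10, 19])
biggest([10, 19]): compare 10 with biggest([19])
biggest([19]) = 19  (base case)
Compare 10 with 19 -> 19
Compare 92 with 19 -> 92

92


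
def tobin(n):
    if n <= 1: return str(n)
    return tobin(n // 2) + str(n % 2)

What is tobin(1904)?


tobin(1904) = tobin(952) + '0'
tobin(952) = tobin(476) + '0'
tobin(476) = tobin(238) + '0'
tobin(238) = tobin(119) + '0'
tobin(119) = tobin(59) + '1'
tobin(59) = tobin(29) + '1'
tobin(29) = tobin(14) + '1'
tobin(14) = tobin(7) + '0'
tobin(7) = tobin(3) + '1'
tobin(3) = tobin(1) + '1'
tobin(1) = '1'  (base case)
Concatenating: '1' + '1' + '1' + '0' + '1' + '1' + '1' + '0' + '0' + '0' + '0' = '11101110000'

11101110000


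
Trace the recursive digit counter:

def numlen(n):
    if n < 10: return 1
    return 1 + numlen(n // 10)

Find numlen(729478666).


numlen(729478666) = 1 + numlen(72947866)
numlen(72947866) = 1 + numlen(7294786)
numlen(7294786) = 1 + numlen(729478)
numlen(729478) = 1 + numlen(72947)
numlen(72947) = 1 + numlen(7294)
numlen(7294) = 1 + numlen(729)
numlen(729) = 1 + numlen(72)
numlen(72) = 1 + numlen(7)
numlen(7) = 1  (base case: 7 < 10)
Unwinding: 1 + 1 + 1 + 1 + 1 + 1 + 1 + 1 + 1 = 9

9


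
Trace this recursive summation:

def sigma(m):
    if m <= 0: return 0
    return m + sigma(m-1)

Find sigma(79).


sigma(79)
= 79 + 78 + 77 + 76 + 75 + 74 + 73 + 72 + 71 + 70 + 69 + 68 + 67 + 66 + 65 + 64 + 63 + 62 + 61 + 60 + 59 + 58 + 57 + 56 + 55 + 54 + 53 + 52 + 51 + 50 + 49 + 48 + 47 + 46 + 45 + 44 + 43 + 42 + 41 + 40 + 39 + 38 + 37 + 36 + 35 + 34 + 33 + 32 + 31 + 30 + 29 + 28 + 27 + 26 + 25 + 24 + 23 + 22 + 21 + 20 + 19 + 18 + 17 + 16 + 15 + 14 + 13 + 12 + 11 + 10 + 9 + 8 + 7 + 6 + 5 + 4 + 3 + 2 + 1 + sigma(0)
= 79 + 78 + 77 + 76 + 75 + 74 + 73 + 72 + 71 + 70 + 69 + 68 + 67 + 66 + 65 + 64 + 63 + 62 + 61 + 60 + 59 + 58 + 57 + 56 + 55 + 54 + 53 + 52 + 51 + 50 + 49 + 48 + 47 + 46 + 45 + 44 + 43 + 42 + 41 + 40 + 39 + 38 + 37 + 36 + 35 + 34 + 33 + 32 + 31 + 30 + 29 + 28 + 27 + 26 + 25 + 24 + 23 + 22 + 21 + 20 + 19 + 18 + 17 + 16 + 15 + 14 + 13 + 12 + 11 + 10 + 9 + 8 + 7 + 6 + 5 + 4 + 3 + 2 + 1 + 0
= 3160

3160


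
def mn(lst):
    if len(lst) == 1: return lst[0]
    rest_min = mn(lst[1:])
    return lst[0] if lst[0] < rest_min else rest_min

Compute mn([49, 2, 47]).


mn([49, 2, 47]): compare 49 with mn([2, 47])
mn([2, 47]): compare 2 with mn([47])
mn([47]) = 47  (base case)
Compare 2 with 47 -> 2
Compare 49 with 2 -> 2

2


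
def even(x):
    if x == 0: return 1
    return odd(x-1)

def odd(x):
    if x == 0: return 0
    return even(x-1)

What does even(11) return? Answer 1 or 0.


even(11) = odd(10)
odd(10) = even(9)
even(9) = odd(8)
odd(8) = even(7)
even(7) = odd(6)
odd(6) = even(5)
even(5) = odd(4)
odd(4) = even(3)
even(3) = odd(2)
odd(2) = even(1)
even(1) = odd(0)
odd(0) = 0  (base case)
Result: 0

0


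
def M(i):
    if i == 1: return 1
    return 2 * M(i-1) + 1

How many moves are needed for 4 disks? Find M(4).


M(4) = 2 * M(3) + 1
M(3) = 2 * M(2) + 1
M(2) = 2 * M(1) + 1
M(1) = 1  (base case)
M(2) = 2 * 1 + 1 = 3
M(3) = 2 * 3 + 1 = 7
M(4) = 2 * 7 + 1 = 15

15


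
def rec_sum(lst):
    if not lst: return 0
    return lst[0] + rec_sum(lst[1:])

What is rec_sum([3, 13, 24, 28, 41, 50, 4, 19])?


rec_sum([3, 13, 24, 28, 41, 50, 4, 19]) = 3 + rec_sum([13, 24, 28, 41, 50, 4, 19])
rec_sum([13, 24, 28, 41, 50, 4, 19]) = 13 + rec_sum([24, 28, 41, 50, 4, 19])
rec_sum([24, 28, 41, 50, 4, 19]) = 24 + rec_sum([28, 41, 50, 4, 19])
rec_sum([28, 41, 50, 4, 19]) = 28 + rec_sum([41, 50, 4, 19])
rec_sum([41, 50, 4, 19]) = 41 + rec_sum([50, 4, 19])
rec_sum([50, 4, 19]) = 50 + rec_sum([4, 19])
rec_sum([4, 19]) = 4 + rec_sum([19])
rec_sum([19]) = 19 + rec_sum([])
rec_sum([]) = 0  (base case)
Total: 3 + 13 + 24 + 28 + 41 + 50 + 4 + 19 + 0 = 182

182


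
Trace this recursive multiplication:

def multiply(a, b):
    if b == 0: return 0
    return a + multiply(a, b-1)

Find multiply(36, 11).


multiply(36, 11) = 36 + multiply(36, 10)
multiply(36, 10) = 36 + multiply(36, 9)
multiply(36, 9) = 36 + multiply(36, 8)
multiply(36, 8) = 36 + multiply(36, 7)
multiply(36, 7) = 36 + multiply(36, 6)
multiply(36, 6) = 36 + multiply(36, 5)
multiply(36, 5) = 36 + multiply(36, 4)
multiply(36, 4) = 36 + multiply(36, 3)
multiply(36, 3) = 36 + multiply(36, 2)
multiply(36, 2) = 36 + multiply(36, 1)
multiply(36, 1) = 36 + multiply(36, 0)
multiply(36, 0) = 0  (base case)
Total: 36 + 36 + 36 + 36 + 36 + 36 + 36 + 36 + 36 + 36 + 36 + 0 = 396

396


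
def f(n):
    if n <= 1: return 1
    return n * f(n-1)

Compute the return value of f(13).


f(13)
= 13 * f(12)
= 13 * 12 * f(11)
= 13 * 12 * 11 * f(10)
= 13 * 12 * 11 * 10 * f(9)
= 13 * 12 * 11 * 10 * 9 * f(8)
= 13 * 12 * 11 * 10 * 9 * 8 * f(7)
= 13 * 12 * 11 * 10 * 9 * 8 * 7 * f(6)
= 13 * 12 * 11 * 10 * 9 * 8 * 7 * 6 * f(5)
= 13 * 12 * 11 * 10 * 9 * 8 * 7 * 6 * 5 * f(4)
= 13 * 12 * 11 * 10 * 9 * 8 * 7 * 6 * 5 * 4 * f(3)
= 13 * 12 * 11 * 10 * 9 * 8 * 7 * 6 * 5 * 4 * 3 * f(2)
= 13 * 12 * 11 * 10 * 9 * 8 * 7 * 6 * 5 * 4 * 3 * 2 * f(1)
= 13 * 12 * 11 * 10 * 9 * 8 * 7 * 6 * 5 * 4 * 3 * 2 * 1
= 6227020800

6227020800


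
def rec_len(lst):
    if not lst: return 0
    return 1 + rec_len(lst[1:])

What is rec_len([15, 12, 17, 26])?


rec_len([15, 12, 17, 26]) = 1 + rec_len([12, 17, 26])
rec_len([12, 17, 26]) = 1 + rec_len([17, 26])
rec_len([17, 26]) = 1 + rec_len([26])
rec_len([26]) = 1 + rec_len([])
rec_len([]) = 0  (base case)
Unwinding: 1 + 1 + 1 + 1 + 0 = 4

4


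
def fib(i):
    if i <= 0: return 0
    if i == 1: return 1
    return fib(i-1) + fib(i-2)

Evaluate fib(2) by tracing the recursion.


Computing fib(2) bottom-up:
fib(0) = 0
fib(1) = 1
fib(2) = fib(1) + fib(0) = 1 + 0 = 1

1


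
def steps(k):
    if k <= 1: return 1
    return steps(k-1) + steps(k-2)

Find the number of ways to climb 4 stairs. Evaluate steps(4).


Building up from base cases:
steps(0) = 1
steps(1) = 1
steps(2) = steps(1) + steps(0) = 1 + 1 = 2
steps(3) = steps(2) + steps(1) = 2 + 1 = 3
steps(4) = steps(3) + steps(2) = 3 + 2 = 5

5


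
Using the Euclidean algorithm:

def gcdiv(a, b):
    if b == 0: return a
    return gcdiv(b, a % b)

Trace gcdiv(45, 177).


gcdiv(45, 177) = gcdiv(177, 45)
gcdiv(177, 45) = gcdiv(45, 42)
gcdiv(45, 42) = gcdiv(42, 3)
gcdiv(42, 3) = gcdiv(3, 0)
gcdiv(3, 0) = 3  (base case)

3


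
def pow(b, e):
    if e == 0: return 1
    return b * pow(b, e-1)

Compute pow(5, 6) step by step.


pow(5, 6)
= 5 * pow(5, 5)
= 5 * 5 * pow(5, 4)
= 5 * 5 * 5 * pow(5, 3)
= 5 * 5 * 5 * 5 * pow(5, 2)
= 5 * 5 * 5 * 5 * 5 * pow(5, 1)
= 5 * 5 * 5 * 5 * 5 * 5 * pow(5, 0)
= 5 * 5 * 5 * 5 * 5 * 5 * 1
= 15625

15625


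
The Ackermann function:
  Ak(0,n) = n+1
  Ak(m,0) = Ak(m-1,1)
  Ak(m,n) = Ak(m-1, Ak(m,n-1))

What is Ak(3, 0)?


Ak(3, 0) = Ak(2, 1)
  Ak(2, 1) = Ak(1, Ak(2, 0))
    Ak(2, 0) = Ak(1, 1)
      Ak(1, 1) = Ak(0, Ak(1, 0))
        Ak(1, 0) = Ak(0, 1)
          Ak(0, 1) = 2
        = Ak(0, 2)
        Ak(0, 2) = 3
    = Ak(1, 3)
    Ak(1, 3) = Ak(0, Ak(1, 2))
      Ak(1, 2) = Ak(0, Ak(1, 1))
        Ak(1, 1) = Ak(0, Ak(1, 0))
          Ak(1, 0) = Ak(0, 1)
          Ak(0, 1) = 2
          = Ak(0, 2)
          Ak(0, 2) = 3
        = Ak(0, 3)
        Ak(0, 3) = 4
      = Ak(0, 4)
      Ak(0, 4) = 5
Result: Ak(3, 0) = 5

5


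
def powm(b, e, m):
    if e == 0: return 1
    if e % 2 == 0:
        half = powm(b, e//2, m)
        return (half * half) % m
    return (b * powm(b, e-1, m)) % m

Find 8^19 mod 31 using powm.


powm(8, 19, 31): e is odd, compute powm(8, 18, 31)
  powm(8, 18, 31): e is even, compute powm(8, 9, 31)
    powm(8, 9, 31): e is odd, compute powm(8, 8, 31)
      powm(8, 8, 31): e is even, compute powm(8, 4, 31)
        powm(8, 4, 31): e is even, compute powm(8, 2, 31)
          powm(8, 2, 31): e is even, compute powm(8, 1, 31)
          powm(8, 1, 31): e is odd, compute powm(8, 0, 31)
          powm(8, 0, 31) = 1
          (8 * 1) % 31 = 8
          half=8, (8*8) % 31 = 2
        half=2, (2*2) % 31 = 4
      half=4, (4*4) % 31 = 16
    (8 * 16) % 31 = 4
  half=4, (4*4) % 31 = 16
(8 * 16) % 31 = 4

4


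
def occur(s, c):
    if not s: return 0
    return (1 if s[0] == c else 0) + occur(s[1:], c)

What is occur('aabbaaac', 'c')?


s[0]='a' != 'c' -> 0
s[0]='a' != 'c' -> 0
s[0]='b' != 'c' -> 0
s[0]='b' != 'c' -> 0
s[0]='a' != 'c' -> 0
s[0]='a' != 'c' -> 0
s[0]='a' != 'c' -> 0
s[0]='c' == 'c' -> 1
Sum: 0 + 0 + 0 + 0 + 0 + 0 + 0 + 1 = 1

1


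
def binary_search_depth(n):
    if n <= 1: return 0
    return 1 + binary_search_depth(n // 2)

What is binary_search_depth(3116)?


3116 / 2 = 1558
1558 / 2 = 779
779 / 2 = 389
389 / 2 = 194
194 / 2 = 97
97 / 2 = 48
48 / 2 = 24
24 / 2 = 12
12 / 2 = 6
6 / 2 = 3
3 / 2 = 1
Reached 1 after 11 halvings

11


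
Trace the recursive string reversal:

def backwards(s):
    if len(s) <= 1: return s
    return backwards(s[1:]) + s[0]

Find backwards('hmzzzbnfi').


backwards('hmzzzbnfi') = backwards('mzzzbnfi') + 'h'
backwards('mzzzbnfi') = backwards('zzzbnfi') + 'm'
backwards('zzzbnfi') = backwards('zzbnfi') + 'z'
backwards('zzbnfi') = backwards('zbnfi') + 'z'
backwards('zbnfi') = backwards('bnfi') + 'z'
backwards('bnfi') = backwards('nfi') + 'b'
backwards('nfi') = backwards('fi') + 'n'
backwards('fi') = backwards('i') + 'f'
backwards('i') = 'i'  (base case)
Concatenating: 'i' + 'f' + 'n' + 'b' + 'z' + 'z' + 'z' + 'm' + 'h' = 'ifnbzzzmh'

ifnbzzzmh


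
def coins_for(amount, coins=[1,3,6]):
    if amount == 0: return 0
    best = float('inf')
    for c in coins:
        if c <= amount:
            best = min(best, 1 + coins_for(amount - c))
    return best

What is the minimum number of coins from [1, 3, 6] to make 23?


Building up with DP:
coins_for(0) = 0
coins_for(1) = min(1+coins_for(0)=1+0=1) = 1
coins_for(2) = min(1+coins_for(1)=1+1=2) = 2
coins_for(3) = min(1+coins_for(2)=1+2=3, 1+coins_for(0)=1+0=1) = 1
coins_for(4) = min(1+coins_for(3)=1+1=2, 1+coins_for(1)=1+1=2) = 2
coins_for(5) = min(1+coins_for(4)=1+2=3, 1+coins_for(2)=1+2=3) = 3
coins_for(6) = min(1+coins_for(5)=1+3=4, 1+coins_for(3)=1+1=2, 1+coins_for(0)=1+0=1) = 1
coins_for(7) = min(1+coins_for(6)=1+1=2, 1+coins_for(4)=1+2=3, 1+coins_for(1)=1+1=2) = 2
coins_for(8) = min(1+coins_for(7)=1+2=3, 1+coins_for(5)=1+3=4, 1+coins_for(2)=1+2=3) = 3
coins_for(9) = min(1+coins_for(8)=1+3=4, 1+coins_for(6)=1+1=2, 1+coins_for(3)=1+1=2) = 2
coins_for(10) = min(1+coins_for(9)=1+2=3, 1+coins_for(7)=1+2=3, 1+coins_for(4)=1+2=3) = 3
coins_for(11) = min(1+coins_for(10)=1+3=4, 1+coins_for(8)=1+3=4, 1+coins_for(5)=1+3=4) = 4
coins_for(12) = min(1+coins_for(11)=1+4=5, 1+coins_for(9)=1+2=3, 1+coins_for(6)=1+1=2) = 2
coins_for(13) = min(1+coins_for(12)=1+2=3, 1+coins_for(10)=1+3=4, 1+coins_for(7)=1+2=3) = 3
coins_for(14) = min(1+coins_for(13)=1+3=4, 1+coins_for(11)=1+4=5, 1+coins_for(8)=1+3=4) = 4
coins_for(15) = min(1+coins_for(14)=1+4=5, 1+coins_for(12)=1+2=3, 1+coins_for(9)=1+2=3) = 3
coins_for(16) = min(1+coins_for(15)=1+3=4, 1+coins_for(13)=1+3=4, 1+coins_for(10)=1+3=4) = 4
coins_for(17) = min(1+coins_for(16)=1+4=5, 1+coins_for(14)=1+4=5, 1+coins_for(11)=1+4=5) = 5
coins_for(18) = min(1+coins_for(17)=1+5=6, 1+coins_for(15)=1+3=4, 1+coins_for(12)=1+2=3) = 3
coins_for(19) = min(1+coins_for(18)=1+3=4, 1+coins_for(16)=1+4=5, 1+coins_for(13)=1+3=4) = 4
coins_for(20) = min(1+coins_for(19)=1+4=5, 1+coins_for(17)=1+5=6, 1+coins_for(14)=1+4=5) = 5
coins_for(21) = min(1+coins_for(20)=1+5=6, 1+coins_for(18)=1+3=4, 1+coins_for(15)=1+3=4) = 4
coins_for(22) = min(1+coins_for(21)=1+4=5, 1+coins_for(19)=1+4=5, 1+coins_for(16)=1+4=5) = 5
coins_for(23) = min(1+coins_for(22)=1+5=6, 1+coins_for(20)=1+5=6, 1+coins_for(17)=1+5=6) = 6

6


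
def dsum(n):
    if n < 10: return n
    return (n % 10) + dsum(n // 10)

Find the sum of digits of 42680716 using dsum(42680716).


dsum(42680716) = 6 + dsum(4268071)
dsum(4268071) = 1 + dsum(426807)
dsum(426807) = 7 + dsum(42680)
dsum(42680) = 0 + dsum(4268)
dsum(4268) = 8 + dsum(426)
dsum(426) = 6 + dsum(42)
dsum(42) = 2 + dsum(4)
dsum(4) = 4  (base case)
Total: 6 + 1 + 7 + 0 + 8 + 6 + 2 + 4 = 34

34


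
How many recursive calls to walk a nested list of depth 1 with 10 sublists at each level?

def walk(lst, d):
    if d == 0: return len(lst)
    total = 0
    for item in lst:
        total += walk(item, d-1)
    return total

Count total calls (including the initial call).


At depth 0 (root): 1 call
At depth 1: each of 1 parents calls walk on 10 children = 10 calls
Total: 1 + 10 = 11

11


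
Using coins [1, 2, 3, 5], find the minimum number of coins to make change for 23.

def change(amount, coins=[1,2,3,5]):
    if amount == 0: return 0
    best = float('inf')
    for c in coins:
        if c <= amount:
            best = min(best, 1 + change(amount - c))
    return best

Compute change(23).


Building up with DP:
change(0) = 0
change(1) = min(1+change(0)=1+0=1) = 1
change(2) = min(1+change(1)=1+1=2, 1+change(0)=1+0=1) = 1
change(3) = min(1+change(2)=1+1=2, 1+change(1)=1+1=2, 1+change(0)=1+0=1) = 1
change(4) = min(1+change(3)=1+1=2, 1+change(2)=1+1=2, 1+change(1)=1+1=2) = 2
change(5) = min(1+change(4)=1+2=3, 1+change(3)=1+1=2, 1+change(2)=1+1=2, 1+change(0)=1+0=1) = 1
change(6) = min(1+change(5)=1+1=2, 1+change(4)=1+2=3, 1+change(3)=1+1=2, 1+change(1)=1+1=2) = 2
change(7) = min(1+change(6)=1+2=3, 1+change(5)=1+1=2, 1+change(4)=1+2=3, 1+change(2)=1+1=2) = 2
change(8) = min(1+change(7)=1+2=3, 1+change(6)=1+2=3, 1+change(5)=1+1=2, 1+change(3)=1+1=2) = 2
change(9) = min(1+change(8)=1+2=3, 1+change(7)=1+2=3, 1+change(6)=1+2=3, 1+change(4)=1+2=3) = 3
change(10) = min(1+change(9)=1+3=4, 1+change(8)=1+2=3, 1+change(7)=1+2=3, 1+change(5)=1+1=2) = 2
change(11) = min(1+change(10)=1+2=3, 1+change(9)=1+3=4, 1+change(8)=1+2=3, 1+change(6)=1+2=3) = 3
change(12) = min(1+change(11)=1+3=4, 1+change(10)=1+2=3, 1+change(9)=1+3=4, 1+change(7)=1+2=3) = 3
change(13) = min(1+change(12)=1+3=4, 1+change(11)=1+3=4, 1+change(10)=1+2=3, 1+change(8)=1+2=3) = 3
change(14) = min(1+change(13)=1+3=4, 1+change(12)=1+3=4, 1+change(11)=1+3=4, 1+change(9)=1+3=4) = 4
change(15) = min(1+change(14)=1+4=5, 1+change(13)=1+3=4, 1+change(12)=1+3=4, 1+change(10)=1+2=3) = 3
change(16) = min(1+change(15)=1+3=4, 1+change(14)=1+4=5, 1+change(13)=1+3=4, 1+change(11)=1+3=4) = 4
change(17) = min(1+change(16)=1+4=5, 1+change(15)=1+3=4, 1+change(14)=1+4=5, 1+change(12)=1+3=4) = 4
change(18) = min(1+change(17)=1+4=5, 1+change(16)=1+4=5, 1+change(15)=1+3=4, 1+change(13)=1+3=4) = 4
change(19) = min(1+change(18)=1+4=5, 1+change(17)=1+4=5, 1+change(16)=1+4=5, 1+change(14)=1+4=5) = 5
change(20) = min(1+change(19)=1+5=6, 1+change(18)=1+4=5, 1+change(17)=1+4=5, 1+change(15)=1+3=4) = 4
change(21) = min(1+change(20)=1+4=5, 1+change(19)=1+5=6, 1+change(18)=1+4=5, 1+change(16)=1+4=5) = 5
change(22) = min(1+change(21)=1+5=6, 1+change(20)=1+4=5, 1+change(19)=1+5=6, 1+change(17)=1+4=5) = 5
change(23) = min(1+change(22)=1+5=6, 1+change(21)=1+5=6, 1+change(20)=1+4=5, 1+change(18)=1+4=5) = 5

5


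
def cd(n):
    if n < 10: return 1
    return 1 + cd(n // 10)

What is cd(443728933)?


cd(443728933) = 1 + cd(44372893)
cd(44372893) = 1 + cd(4437289)
cd(4437289) = 1 + cd(443728)
cd(443728) = 1 + cd(44372)
cd(44372) = 1 + cd(4437)
cd(4437) = 1 + cd(443)
cd(443) = 1 + cd(44)
cd(44) = 1 + cd(4)
cd(4) = 1  (base case: 4 < 10)
Unwinding: 1 + 1 + 1 + 1 + 1 + 1 + 1 + 1 + 1 = 9

9


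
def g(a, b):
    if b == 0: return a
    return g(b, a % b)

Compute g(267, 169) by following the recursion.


g(267, 169) = g(169, 98)
g(169, 98) = g(98, 71)
g(98, 71) = g(71, 27)
g(71, 27) = g(27, 17)
g(27, 17) = g(17, 10)
g(17, 10) = g(10, 7)
g(10, 7) = g(7, 3)
g(7, 3) = g(3, 1)
g(3, 1) = g(1, 0)
g(1, 0) = 1  (base case)

1


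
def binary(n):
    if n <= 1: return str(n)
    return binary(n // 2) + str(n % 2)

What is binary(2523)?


binary(2523) = binary(1261) + '1'
binary(1261) = binary(630) + '1'
binary(630) = binary(315) + '0'
binary(315) = binary(157) + '1'
binary(157) = binary(78) + '1'
binary(78) = binary(39) + '0'
binary(39) = binary(19) + '1'
binary(19) = binary(9) + '1'
binary(9) = binary(4) + '1'
binary(4) = binary(2) + '0'
binary(2) = binary(1) + '0'
binary(1) = '1'  (base case)
Concatenating: '1' + '0' + '0' + '1' + '1' + '1' + '0' + '1' + '1' + '0' + '1' + '1' = '100111011011'

100111011011


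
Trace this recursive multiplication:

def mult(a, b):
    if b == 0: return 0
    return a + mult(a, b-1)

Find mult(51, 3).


mult(51, 3) = 51 + mult(51, 2)
mult(51, 2) = 51 + mult(51, 1)
mult(51, 1) = 51 + mult(51, 0)
mult(51, 0) = 0  (base case)
Total: 51 + 51 + 51 + 0 = 153

153


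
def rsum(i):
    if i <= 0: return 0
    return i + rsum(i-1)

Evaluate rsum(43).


rsum(43)
= 43 + 42 + 41 + 40 + 39 + 38 + 37 + 36 + 35 + 34 + 33 + 32 + 31 + 30 + 29 + 28 + 27 + 26 + 25 + 24 + 23 + 22 + 21 + 20 + 19 + 18 + 17 + 16 + 15 + 14 + 13 + 12 + 11 + 10 + 9 + 8 + 7 + 6 + 5 + 4 + 3 + 2 + 1 + rsum(0)
= 43 + 42 + 41 + 40 + 39 + 38 + 37 + 36 + 35 + 34 + 33 + 32 + 31 + 30 + 29 + 28 + 27 + 26 + 25 + 24 + 23 + 22 + 21 + 20 + 19 + 18 + 17 + 16 + 15 + 14 + 13 + 12 + 11 + 10 + 9 + 8 + 7 + 6 + 5 + 4 + 3 + 2 + 1 + 0
= 946

946


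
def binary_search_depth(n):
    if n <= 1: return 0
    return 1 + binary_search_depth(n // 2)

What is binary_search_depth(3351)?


3351 / 2 = 1675
1675 / 2 = 837
837 / 2 = 418
418 / 2 = 209
209 / 2 = 104
104 / 2 = 52
52 / 2 = 26
26 / 2 = 13
13 / 2 = 6
6 / 2 = 3
3 / 2 = 1
Reached 1 after 11 halvings

11


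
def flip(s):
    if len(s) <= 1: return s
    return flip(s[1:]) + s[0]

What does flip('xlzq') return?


flip('xlzq') = flip('lzq') + 'x'
flip('lzq') = flip('zq') + 'l'
flip('zq') = flip('q') + 'z'
flip('q') = 'q'  (base case)
Concatenating: 'q' + 'z' + 'l' + 'x' = 'qzlx'

qzlx


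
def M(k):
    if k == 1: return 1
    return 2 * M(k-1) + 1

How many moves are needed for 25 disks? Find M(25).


M(25) = 2 * M(24) + 1
M(24) = 2 * M(23) + 1
M(23) = 2 * M(22) + 1
M(22) = 2 * M(21) + 1
M(21) = 2 * M(20) + 1
M(20) = 2 * M(19) + 1
M(19) = 2 * M(18) + 1
M(18) = 2 * M(17) + 1
M(17) = 2 * M(16) + 1
M(16) = 2 * M(15) + 1
M(15) = 2 * M(14) + 1
M(14) = 2 * M(13) + 1
M(13) = 2 * M(12) + 1
M(12) = 2 * M(11) + 1
M(11) = 2 * M(10) + 1
M(10) = 2 * M(9) + 1
M(9) = 2 * M(8) + 1
M(8) = 2 * M(7) + 1
M(7) = 2 * M(6) + 1
M(6) = 2 * M(5) + 1
M(5) = 2 * M(4) + 1
M(4) = 2 * M(3) + 1
M(3) = 2 * M(2) + 1
M(2) = 2 * M(1) + 1
M(1) = 1  (base case)
M(2) = 2 * 1 + 1 = 3
M(3) = 2 * 3 + 1 = 7
M(4) = 2 * 7 + 1 = 15
M(5) = 2 * 15 + 1 = 31
M(6) = 2 * 31 + 1 = 63
M(7) = 2 * 63 + 1 = 127
M(8) = 2 * 127 + 1 = 255
M(9) = 2 * 255 + 1 = 511
M(10) = 2 * 511 + 1 = 1023
M(11) = 2 * 1023 + 1 = 2047
M(12) = 2 * 2047 + 1 = 4095
M(13) = 2 * 4095 + 1 = 8191
M(14) = 2 * 8191 + 1 = 16383
M(15) = 2 * 16383 + 1 = 32767
M(16) = 2 * 32767 + 1 = 65535
M(17) = 2 * 65535 + 1 = 131071
M(18) = 2 * 131071 + 1 = 262143
M(19) = 2 * 262143 + 1 = 524287
M(20) = 2 * 524287 + 1 = 1048575
M(21) = 2 * 1048575 + 1 = 2097151
M(22) = 2 * 2097151 + 1 = 4194303
M(23) = 2 * 4194303 + 1 = 8388607
M(24) = 2 * 8388607 + 1 = 16777215
M(25) = 2 * 16777215 + 1 = 33554431

33554431


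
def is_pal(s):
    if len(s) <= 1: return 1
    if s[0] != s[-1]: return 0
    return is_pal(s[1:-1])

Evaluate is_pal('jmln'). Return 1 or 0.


is_pal('jmln'): s[0]='j' != s[-1]='n' -> return 0
Result: 0 (not a palindrome)

0


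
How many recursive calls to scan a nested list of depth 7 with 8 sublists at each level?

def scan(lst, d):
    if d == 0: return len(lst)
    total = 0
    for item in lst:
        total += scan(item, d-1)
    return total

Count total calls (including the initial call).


At depth 0 (root): 1 call
At depth 1: each of 1 parents calls scan on 8 children = 8 calls
At depth 2: each of 8 parents calls scan on 8 children = 64 calls
At depth 3: each of 64 parents calls scan on 8 children = 512 calls
At depth 4: each of 512 parents calls scan on 8 children = 4096 calls
At depth 5: each of 4096 parents calls scan on 8 children = 32768 calls
At depth 6: each of 32768 parents calls scan on 8 children = 262144 calls
At depth 7: each of 262144 parents calls scan on 8 children = 2097152 calls
Total: 1 + 8 + 64 + 512 + 4096 + 32768 + 262144 + 2097152 = 2396745

2396745
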